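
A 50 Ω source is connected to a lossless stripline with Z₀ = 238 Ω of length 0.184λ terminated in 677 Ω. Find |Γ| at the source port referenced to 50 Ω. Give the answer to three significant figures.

βl = 2π × 0.184 = 66.2°
tan(βl) = 2.27
Z_in = Z_0·(Z_L + jZ_0·tanβl)/(Z_0 + jZ_L·tanβl) = 97.5 − j89.7 Ω
Γ_s = (Z_in − Z_s)/(Z_in + Z_s) = (47.5 − j89.7)/(148 − j89.7), |Γ_s| = 0.588

|Γ| ≈ 0.588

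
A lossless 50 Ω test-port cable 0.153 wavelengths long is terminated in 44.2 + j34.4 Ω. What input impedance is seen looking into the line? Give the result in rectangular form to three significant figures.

βl = 2π × 0.153 = 55.1°
tan(βl) = tan(55.1°) = 1.43
Z_in = Z_0·(Z_L + jZ_0·tanβl)/(Z_0 + jZ_L·tanβl)
     = 50·(44.2 + j106)/(0.725 + j63.3)

Z_in ≈ 84.1 − j33.9 Ω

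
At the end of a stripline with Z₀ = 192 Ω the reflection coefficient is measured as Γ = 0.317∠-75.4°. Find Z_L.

Z_L ≈ 184 − j125 Ω

Z_L = Z_0·(1 + Γ)/(1 − Γ) = 192·(1.08 − j0.307)/(0.92 + j0.307)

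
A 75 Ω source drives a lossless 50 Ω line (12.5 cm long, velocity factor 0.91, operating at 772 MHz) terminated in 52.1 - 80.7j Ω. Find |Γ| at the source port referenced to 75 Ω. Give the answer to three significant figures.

λ = v/f = 0.91·c / 772 MHz = 0.354 m
βl = 2π·l/λ = 2π × 0.353 = 127°
tan(βl) = -1.31
Z_in = Z_0·(Z_L + jZ_0·tanβl)/(Z_0 + jZ_L·tanβl) = 45.3 + j75.2 Ω
Γ_s = (Z_in − Z_s)/(Z_in + Z_s) = (-29.7 + j75.2)/(120 + j75.2), |Γ_s| = 0.57

|Γ| ≈ 0.57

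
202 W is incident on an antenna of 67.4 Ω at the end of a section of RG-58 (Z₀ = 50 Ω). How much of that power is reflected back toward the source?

P_reflected ≈ 4.44 W

Γ = (67.4 − 50)/(67.4 + 50) = 0.148
|Γ|² = 0.022
P_refl = |Γ|²·P_inc = 4.44 W, P_del = (1 − |Γ|²)·P_inc = 198 W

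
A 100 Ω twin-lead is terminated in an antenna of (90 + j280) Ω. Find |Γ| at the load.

|Γ| ≈ 0.828

Γ = (Z_L − Z_0)/(Z_L + Z_0) = (-10 + j280)/(190 + j280)
|Γ| = 280/338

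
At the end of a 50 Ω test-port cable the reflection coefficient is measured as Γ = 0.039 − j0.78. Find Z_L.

Z_L = Z_0·(1 + Γ)/(1 − Γ) = 50·(1.04 − j0.78)/(0.961 + j0.78)

Z_L ≈ 12.7 − j50.9 Ω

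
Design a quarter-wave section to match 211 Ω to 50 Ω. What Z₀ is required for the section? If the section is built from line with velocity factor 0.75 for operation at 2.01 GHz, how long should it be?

Z_qwt = √(Z_0·R_L) = √(50 × 211) = √10550
λ = 0.75·c/f = 0.112 m, so l = λ/4 = 0.028 m

Z_qwt ≈ 103 Ω; length ≈ 2.8 cm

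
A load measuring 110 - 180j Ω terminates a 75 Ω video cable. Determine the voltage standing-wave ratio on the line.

Γ = (Z_L − Z_0)/(Z_L + Z_0) = (35 − j180)/(185 − j180)
|Γ| = 183/258 = 0.71
VSWR = (1 + |Γ|)/(1 − |Γ|) = 1.71/0.29

VSWR ≈ 5.91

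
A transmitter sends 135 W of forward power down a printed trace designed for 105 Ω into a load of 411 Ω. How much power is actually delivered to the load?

P_delivered ≈ 87.5 W

Γ = (411 − 105)/(411 + 105) = 0.593
|Γ|² = 0.352
P_refl = |Γ|²·P_inc = 47.5 W, P_del = (1 − |Γ|²)·P_inc = 87.5 W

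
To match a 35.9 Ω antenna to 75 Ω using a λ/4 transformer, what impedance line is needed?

Z_qwt ≈ 51.9 Ω

Z_qwt = √(Z_0·R_L) = √(75 × 35.9) = √2692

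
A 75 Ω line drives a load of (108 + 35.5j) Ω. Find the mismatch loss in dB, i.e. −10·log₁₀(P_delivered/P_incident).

mismatch loss ≈ 0.304 dB

Γ = (33 + j35.5)/(183 + j35.5), |Γ| = 0.26
|Γ|² = 0.0676, so P_del/P_inc = 1 − |Γ|² = 0.932
ML = −10·log₁₀(1 − |Γ|²)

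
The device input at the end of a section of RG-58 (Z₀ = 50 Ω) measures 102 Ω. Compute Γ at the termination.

Γ = (Z_L − Z_0)/(Z_L + Z_0) = (102 − 50)/(102 + 50) = 52/152

Γ = 0.342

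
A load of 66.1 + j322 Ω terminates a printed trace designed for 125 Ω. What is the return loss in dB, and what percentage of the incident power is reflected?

Γ = (-58.9 + j322)/(191.1 + j322), |Γ| = 0.874
RL = −20·log₁₀(0.874) = 1.17 dB
P_refl/P_inc = |Γ|² = 0.764

RL ≈ 1.17 dB; 76.4% of incident power reflected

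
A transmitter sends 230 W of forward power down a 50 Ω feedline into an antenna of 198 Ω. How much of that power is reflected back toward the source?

P_reflected ≈ 81.9 W

Γ = (198 − 50)/(198 + 50) = 0.597
|Γ|² = 0.356
P_refl = |Γ|²·P_inc = 81.9 W, P_del = (1 − |Γ|²)·P_inc = 148 W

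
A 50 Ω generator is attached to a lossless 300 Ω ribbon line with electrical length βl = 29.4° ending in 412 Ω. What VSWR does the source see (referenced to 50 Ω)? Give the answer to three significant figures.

tan(βl) = 0.563
Z_in = Z_0·(Z_L + jZ_0·tanβl)/(Z_0 + jZ_L·tanβl) = 340 − j93.7 Ω
Γ_s = (Z_in − Z_s)/(Z_in + Z_s) = (290 − j93.7)/(390 − j93.7), |Γ_s| = 0.76
VSWR = (1 + |Γ_s|)/(1 − |Γ_s|)

VSWR ≈ 7.32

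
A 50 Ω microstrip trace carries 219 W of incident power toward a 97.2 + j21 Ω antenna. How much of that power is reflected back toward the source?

P_reflected ≈ 26.4 W

|Γ| = |(47.2 + j21)/(147.2 + j21)| = 0.347
|Γ|² = 0.121
P_refl = |Γ|²·P_inc = 26.4 W, P_del = (1 − |Γ|²)·P_inc = 193 W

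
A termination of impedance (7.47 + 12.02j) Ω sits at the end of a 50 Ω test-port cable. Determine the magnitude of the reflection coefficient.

Γ = (Z_L − Z_0)/(Z_L + Z_0) = (-42.53 + j12.02)/(57.47 + j12.02)
|Γ| = 44.2/58.7

|Γ| ≈ 0.753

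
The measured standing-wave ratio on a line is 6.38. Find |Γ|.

|Γ| = (S − 1)/(S + 1) = (6.38 − 1)/(6.38 + 1) = 5.38/7.38

|Γ| ≈ 0.729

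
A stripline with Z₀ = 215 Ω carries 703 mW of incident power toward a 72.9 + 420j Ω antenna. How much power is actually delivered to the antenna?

|Γ| = |(-142.1 + j420)/(287.9 + j420)| = 0.871
|Γ|² = 0.758
P_refl = |Γ|²·P_inc = 533 mW, P_del = (1 − |Γ|²)·P_inc = 170 mW

P_delivered ≈ 170 mW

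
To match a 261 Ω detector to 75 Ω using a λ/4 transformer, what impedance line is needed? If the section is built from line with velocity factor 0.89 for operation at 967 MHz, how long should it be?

Z_qwt ≈ 140 Ω; length ≈ 6.9 cm

Z_qwt = √(Z_0·R_L) = √(75 × 261) = √19580
λ = 0.89·c/f = 0.276 m, so l = λ/4 = 0.069 m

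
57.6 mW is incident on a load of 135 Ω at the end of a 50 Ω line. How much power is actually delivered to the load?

P_delivered ≈ 45.4 mW

Γ = (135 − 50)/(135 + 50) = 0.459
|Γ|² = 0.211
P_refl = |Γ|²·P_inc = 12.2 mW, P_del = (1 − |Γ|²)·P_inc = 45.4 mW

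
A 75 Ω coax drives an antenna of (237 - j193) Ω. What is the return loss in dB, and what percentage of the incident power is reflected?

Γ = (162 − j193)/(312 − j193), |Γ| = 0.687
RL = −20·log₁₀(0.687) = 3.26 dB
P_refl/P_inc = |Γ|² = 0.472

RL ≈ 3.26 dB; 47.2% of incident power reflected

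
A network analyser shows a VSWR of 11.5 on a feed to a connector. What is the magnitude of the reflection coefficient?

|Γ| ≈ 0.84

|Γ| = (S − 1)/(S + 1) = (11.5 − 1)/(11.5 + 1) = 10.5/12.5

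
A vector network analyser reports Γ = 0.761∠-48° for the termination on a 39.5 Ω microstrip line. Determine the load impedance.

Z_L = Z_0·(1 + Γ)/(1 − Γ) = 39.5·(1.51 − j0.566)/(0.491 + j0.566)

Z_L ≈ 29.6 − j79.7 Ω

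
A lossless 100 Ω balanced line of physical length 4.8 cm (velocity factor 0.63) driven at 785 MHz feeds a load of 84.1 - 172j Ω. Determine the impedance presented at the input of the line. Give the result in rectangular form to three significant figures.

λ = v/f = 0.63·c / 785 MHz = 0.241 m
βl = 2π·l/λ = 2π × 0.199 = 71.8°
tan(βl) = tan(71.8°) = 3.04
Z_in = Z_0·(Z_L + jZ_0·tanβl)/(Z_0 + jZ_L·tanβl)
     = 100·(84.1 + j132)/(622 + j255)

Z_in ≈ 19 + j13.4 Ω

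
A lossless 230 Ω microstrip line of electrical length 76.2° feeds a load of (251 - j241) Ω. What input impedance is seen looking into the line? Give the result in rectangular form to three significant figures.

Z_in ≈ 92.9 + j53.6 Ω

tan(βl) = tan(76.2°) = 4.07
Z_in = Z_0·(Z_L + jZ_0·tanβl)/(Z_0 + jZ_L·tanβl)
     = 230·(251 + j695)/(1210 + j1020)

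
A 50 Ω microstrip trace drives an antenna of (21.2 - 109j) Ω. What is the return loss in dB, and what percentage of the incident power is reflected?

Γ = (-28.8 − j109)/(71.2 − j109), |Γ| = 0.866
RL = −20·log₁₀(0.866) = 1.25 dB
P_refl/P_inc = |Γ|² = 0.75

RL ≈ 1.25 dB; 75% of incident power reflected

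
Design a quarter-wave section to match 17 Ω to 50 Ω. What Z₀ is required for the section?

Z_qwt ≈ 29.2 Ω

Z_qwt = √(Z_0·R_L) = √(50 × 17) = √850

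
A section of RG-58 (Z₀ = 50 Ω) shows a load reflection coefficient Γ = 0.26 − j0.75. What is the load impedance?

Z_L ≈ 16.7 − j67.6 Ω

Z_L = Z_0·(1 + Γ)/(1 − Γ) = 50·(1.26 − j0.75)/(0.74 + j0.75)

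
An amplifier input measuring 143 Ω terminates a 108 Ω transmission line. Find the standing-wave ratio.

Γ = (143 − 108)/(143 + 108) = 0.139
VSWR = (1 + 0.139)/(1 − 0.139)

VSWR ≈ 1.32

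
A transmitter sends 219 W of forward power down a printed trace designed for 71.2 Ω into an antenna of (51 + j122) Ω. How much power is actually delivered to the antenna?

|Γ| = |(-20.2 + j122)/(122.2 + j122)| = 0.716
|Γ|² = 0.513
P_refl = |Γ|²·P_inc = 112 W, P_del = (1 − |Γ|²)·P_inc = 107 W

P_delivered ≈ 107 W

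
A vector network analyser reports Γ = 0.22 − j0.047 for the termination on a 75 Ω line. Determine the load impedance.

Z_L = Z_0·(1 + Γ)/(1 − Γ) = 75·(1.22 − j0.047)/(0.78 + j0.047)

Z_L ≈ 117 − j11.5 Ω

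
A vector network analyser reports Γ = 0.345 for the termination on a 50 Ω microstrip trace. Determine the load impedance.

Z_L = Z_0·(1 + Γ)/(1 − Γ) = 50·(1.34)/(0.655)

Z_L ≈ 103 Ω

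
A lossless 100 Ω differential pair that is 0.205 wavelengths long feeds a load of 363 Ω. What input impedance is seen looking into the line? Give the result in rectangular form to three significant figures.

βl = 2π × 0.205 = 73.8°
tan(βl) = tan(73.8°) = 3.44
Z_in = Z_0·(Z_L + jZ_0·tanβl)/(Z_0 + jZ_L·tanβl)
     = 100·(363 + j344)/(100 + j1250)

Z_in ≈ 29.7 − j26.7 Ω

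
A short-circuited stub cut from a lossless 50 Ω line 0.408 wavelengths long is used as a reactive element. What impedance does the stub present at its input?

Z_in ≈ −j32.6 Ω

βl = 2π × 0.408 = 147°
tan(βl) = -0.652
For a short-circuited stub, Z_in = jZ_0·tan(βl)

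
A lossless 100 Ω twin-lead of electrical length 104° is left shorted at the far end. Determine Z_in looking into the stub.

Z_in ≈ −j401 Ω

tan(βl) = -4.01
For a shorted stub, Z_in = jZ_0·tan(βl)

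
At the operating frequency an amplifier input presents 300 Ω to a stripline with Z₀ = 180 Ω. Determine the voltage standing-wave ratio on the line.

For a purely resistive load, VSWR = R_L/Z_0 or Z_0/R_L (whichever > 1) = 300/180

VSWR ≈ 1.67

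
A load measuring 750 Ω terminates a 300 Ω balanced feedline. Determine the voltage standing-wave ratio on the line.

For a purely resistive load, VSWR = R_L/Z_0 or Z_0/R_L (whichever > 1) = 750/300

VSWR ≈ 2.5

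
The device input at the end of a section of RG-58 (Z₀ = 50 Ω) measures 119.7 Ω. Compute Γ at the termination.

Γ = 0.411

Γ = (Z_L − Z_0)/(Z_L + Z_0) = (119.7 − 50)/(119.7 + 50) = 69.7/169.7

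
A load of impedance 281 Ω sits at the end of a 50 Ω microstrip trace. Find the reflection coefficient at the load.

Γ = (Z_L − Z_0)/(Z_L + Z_0) = (281 − 50)/(281 + 50) = 231/331

Γ = 0.698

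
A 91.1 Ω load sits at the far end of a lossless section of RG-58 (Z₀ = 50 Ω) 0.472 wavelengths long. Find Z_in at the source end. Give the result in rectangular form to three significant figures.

βl = 2π × 0.472 = 170°
tan(βl) = tan(170°) = -0.178
Z_in = Z_0·(Z_L + jZ_0·tanβl)/(Z_0 + jZ_L·tanβl)
     = 50·(91.1 − j8.89)/(50 − j16.2)

Z_in ≈ 85.1 + j18.7 Ω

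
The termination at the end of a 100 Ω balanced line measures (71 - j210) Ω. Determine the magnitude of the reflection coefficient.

Γ = (Z_L − Z_0)/(Z_L + Z_0) = (-29 − j210)/(171 − j210)
|Γ| = 212/271

|Γ| ≈ 0.783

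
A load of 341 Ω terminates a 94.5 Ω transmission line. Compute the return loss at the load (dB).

Γ = (341 − 94.5)/(341 + 94.5) = 0.566
RL = −20·log₁₀|Γ| = −20·log₁₀(0.566)

RL ≈ 4.94 dB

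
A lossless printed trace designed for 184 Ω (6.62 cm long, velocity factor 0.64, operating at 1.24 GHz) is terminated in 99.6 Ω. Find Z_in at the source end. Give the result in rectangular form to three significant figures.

λ = v/f = 0.64·c / 1.24 GHz = 0.155 m
βl = 2π·l/λ = 2π × 0.428 = 154°
tan(βl) = tan(154°) = -0.49
Z_in = Z_0·(Z_L + jZ_0·tanβl)/(Z_0 + jZ_L·tanβl)
     = 184·(99.6 − j90.1)/(184 − j48.8)

Z_in ≈ 115 − j59.5 Ω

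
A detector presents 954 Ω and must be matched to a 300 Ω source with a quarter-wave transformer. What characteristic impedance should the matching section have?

Z_qwt ≈ 535 Ω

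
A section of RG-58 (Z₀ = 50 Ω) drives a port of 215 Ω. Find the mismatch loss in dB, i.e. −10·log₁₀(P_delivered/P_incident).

Γ = (215 − 50)/(215 + 50) = 0.623
|Γ|² = 0.388, so P_del/P_inc = 1 − |Γ|² = 0.612
ML = −10·log₁₀(1 − |Γ|²)

mismatch loss ≈ 2.13 dB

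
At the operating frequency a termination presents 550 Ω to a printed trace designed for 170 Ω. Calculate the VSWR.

For a purely resistive load, VSWR = R_L/Z_0 or Z_0/R_L (whichever > 1) = 550/170

VSWR ≈ 3.24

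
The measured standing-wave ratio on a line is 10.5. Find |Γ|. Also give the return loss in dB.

|Γ| ≈ 0.826; return loss ≈ 1.66 dB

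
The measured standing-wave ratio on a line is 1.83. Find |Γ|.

|Γ| = (S − 1)/(S + 1) = (1.83 − 1)/(1.83 + 1) = 0.83/2.83

|Γ| ≈ 0.293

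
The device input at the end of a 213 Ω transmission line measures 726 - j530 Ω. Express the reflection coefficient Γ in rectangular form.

Γ = (Z_L − Z_0)/(Z_L + Z_0) = (513 − j530)/(939 − j530)

Γ ≈ 0.656 − j0.194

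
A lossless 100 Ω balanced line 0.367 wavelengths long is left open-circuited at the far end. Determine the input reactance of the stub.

βl = 2π × 0.367 = 132°
tan(βl) = -1.11
For an open-circuited stub, Z_in = −jZ_0·cot(βl) = −jZ_0/tan(βl)

X_in ≈ 90.4 Ω (inductive)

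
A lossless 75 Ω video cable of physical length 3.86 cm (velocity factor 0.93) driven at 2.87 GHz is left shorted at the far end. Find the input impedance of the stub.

Z_in ≈ −j56.6 Ω

λ = v/f = 0.93·c / 2.87 GHz = 0.0972 m
βl = 2π·l/λ = 2π × 0.397 = 143°
tan(βl) = -0.755
For a shorted stub, Z_in = jZ_0·tan(βl)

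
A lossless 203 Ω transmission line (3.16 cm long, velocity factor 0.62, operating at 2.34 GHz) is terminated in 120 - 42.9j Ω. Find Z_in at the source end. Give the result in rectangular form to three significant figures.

λ = v/f = 0.62·c / 2.34 GHz = 0.0795 m
βl = 2π·l/λ = 2π × 0.398 = 143°
tan(βl) = tan(143°) = -0.75
Z_in = Z_0·(Z_L + jZ_0·tanβl)/(Z_0 + jZ_L·tanβl)
     = 203·(120 − j195)/(171 − j90)

Z_in ≈ 207 − j123 Ω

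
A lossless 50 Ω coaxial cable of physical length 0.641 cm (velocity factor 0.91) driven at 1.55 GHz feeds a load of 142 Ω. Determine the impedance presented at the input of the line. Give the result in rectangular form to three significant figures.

λ = v/f = 0.91·c / 1.55 GHz = 0.176 m
βl = 2π·l/λ = 2π × 0.0364 = 13.1°
tan(βl) = tan(13.1°) = 0.233
Z_in = Z_0·(Z_L + jZ_0·tanβl)/(Z_0 + jZ_L·tanβl)
     = 50·(142 + j11.6)/(50 + j33)

Z_in ≈ 104 − j57.2 Ω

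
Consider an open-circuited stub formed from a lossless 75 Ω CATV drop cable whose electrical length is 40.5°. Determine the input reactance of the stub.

tan(βl) = 0.854
For an open-circuited stub, Z_in = −jZ_0·cot(βl) = −jZ_0/tan(βl)

X_in ≈ -87.8 Ω (capacitive)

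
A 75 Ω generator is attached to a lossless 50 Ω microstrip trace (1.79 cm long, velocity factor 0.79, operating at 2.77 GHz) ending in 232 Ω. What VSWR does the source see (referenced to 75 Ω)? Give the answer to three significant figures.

VSWR ≈ 6.72

λ = v/f = 0.79·c / 2.77 GHz = 0.0856 m
βl = 2π·l/λ = 2π × 0.209 = 75.3°
tan(βl) = 3.82
Z_in = Z_0·(Z_L + jZ_0·tanβl)/(Z_0 + jZ_L·tanβl) = 11.5 − j12.5 Ω
Γ_s = (Z_in − Z_s)/(Z_in + Z_s) = (-63.5 − j12.5)/(86.5 − j12.5), |Γ_s| = 0.741
VSWR = (1 + |Γ_s|)/(1 − |Γ_s|)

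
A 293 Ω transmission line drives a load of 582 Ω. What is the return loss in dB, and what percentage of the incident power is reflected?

Γ = (582 − 293)/(582 + 293) = 0.33
RL = −20·log₁₀(0.33) = 9.62 dB
P_refl/P_inc = |Γ|² = 0.109

RL ≈ 9.62 dB; 10.9% of incident power reflected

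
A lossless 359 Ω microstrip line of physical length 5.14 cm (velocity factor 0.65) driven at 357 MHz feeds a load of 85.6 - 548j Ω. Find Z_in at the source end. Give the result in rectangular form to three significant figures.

Z_in ≈ 30.1 − j154 Ω

λ = v/f = 0.65·c / 357 MHz = 0.546 m
βl = 2π·l/λ = 2π × 0.0941 = 33.9°
tan(βl) = tan(33.9°) = 0.671
Z_in = Z_0·(Z_L + jZ_0·tanβl)/(Z_0 + jZ_L·tanβl)
     = 359·(85.6 − j307)/(727 + j57.5)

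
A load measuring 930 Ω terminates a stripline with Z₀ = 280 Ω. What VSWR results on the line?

VSWR ≈ 3.32

For a purely resistive load, VSWR = R_L/Z_0 or Z_0/R_L (whichever > 1) = 930/280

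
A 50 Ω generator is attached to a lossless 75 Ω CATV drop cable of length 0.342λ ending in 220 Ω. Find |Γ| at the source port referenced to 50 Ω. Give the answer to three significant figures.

|Γ| ≈ 0.466

βl = 2π × 0.342 = 123°
tan(βl) = -1.53
Z_in = Z_0·(Z_L + jZ_0·tanβl)/(Z_0 + jZ_L·tanβl) = 34.7 + j41.2 Ω
Γ_s = (Z_in − Z_s)/(Z_in + Z_s) = (-15.3 + j41.2)/(84.7 + j41.2), |Γ_s| = 0.466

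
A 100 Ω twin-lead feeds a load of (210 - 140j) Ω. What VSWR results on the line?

Γ = (Z_L − Z_0)/(Z_L + Z_0) = (110 − j140)/(310 − j140)
|Γ| = 178/340 = 0.523
VSWR = (1 + |Γ|)/(1 − |Γ|) = 1.52/0.477

VSWR ≈ 3.2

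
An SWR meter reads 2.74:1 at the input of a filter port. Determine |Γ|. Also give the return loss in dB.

|Γ| ≈ 0.465; return loss ≈ 6.65 dB

|Γ| = (S − 1)/(S + 1) = (2.74 − 1)/(2.74 + 1) = 1.74/3.74
RL = −20·log₁₀|Γ| = −20·log₁₀(0.465)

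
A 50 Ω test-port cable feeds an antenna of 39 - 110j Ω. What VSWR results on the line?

Γ = (Z_L − Z_0)/(Z_L + Z_0) = (-11 − j110)/(89 − j110)
|Γ| = 111/141 = 0.781
VSWR = (1 + |Γ|)/(1 − |Γ|) = 1.78/0.219

VSWR ≈ 8.14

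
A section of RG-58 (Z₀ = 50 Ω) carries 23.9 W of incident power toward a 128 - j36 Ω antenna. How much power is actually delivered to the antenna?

|Γ| = |(78 − j36)/(178 − j36)| = 0.473
|Γ|² = 0.224
P_refl = |Γ|²·P_inc = 5.35 W, P_del = (1 − |Γ|²)·P_inc = 18.6 W

P_delivered ≈ 18.6 W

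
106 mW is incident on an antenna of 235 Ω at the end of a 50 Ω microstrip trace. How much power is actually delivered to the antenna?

Γ = (235 − 50)/(235 + 50) = 0.649
|Γ|² = 0.421
P_refl = |Γ|²·P_inc = 44.7 mW, P_del = (1 − |Γ|²)·P_inc = 61.3 mW

P_delivered ≈ 61.3 mW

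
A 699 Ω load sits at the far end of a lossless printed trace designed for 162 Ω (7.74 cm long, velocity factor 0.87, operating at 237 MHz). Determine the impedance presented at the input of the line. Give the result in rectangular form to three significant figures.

λ = v/f = 0.87·c / 237 MHz = 1.1 m
βl = 2π·l/λ = 2π × 0.0703 = 25.3°
tan(βl) = tan(25.3°) = 0.473
Z_in = Z_0·(Z_L + jZ_0·tanβl)/(Z_0 + jZ_L·tanβl)
     = 162·(699 + j76.6)/(162 + j330)

Z_in ≈ 166 − j261 Ω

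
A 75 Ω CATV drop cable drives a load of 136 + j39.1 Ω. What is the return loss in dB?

RL ≈ 9.43 dB

Γ = (61 + j39.1)/(211 + j39.1), |Γ| = 0.338
RL = −20·log₁₀|Γ| = −20·log₁₀(0.338)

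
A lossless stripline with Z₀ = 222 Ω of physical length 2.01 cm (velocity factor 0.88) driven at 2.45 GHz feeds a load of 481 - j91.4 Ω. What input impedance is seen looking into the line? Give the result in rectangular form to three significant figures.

λ = v/f = 0.88·c / 2.45 GHz = 0.108 m
βl = 2π·l/λ = 2π × 0.187 = 67.2°
tan(βl) = tan(67.2°) = 2.37
Z_in = Z_0·(Z_L + jZ_0·tanβl)/(Z_0 + jZ_L·tanβl)
     = 222·(481 + j435)/(439 + j1140)

Z_in ≈ 105 − j53.1 Ω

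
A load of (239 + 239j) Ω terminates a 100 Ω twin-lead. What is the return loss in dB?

Γ = (139 + j239)/(339 + j239), |Γ| = 0.667
RL = −20·log₁₀|Γ| = −20·log₁₀(0.667)

RL ≈ 3.52 dB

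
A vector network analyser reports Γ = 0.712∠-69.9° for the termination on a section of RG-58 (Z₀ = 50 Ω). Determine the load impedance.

Z_L = Z_0·(1 + Γ)/(1 − Γ) = 50·(1.24 − j0.669)/(0.755 + j0.669)

Z_L ≈ 24.2 − j65.7 Ω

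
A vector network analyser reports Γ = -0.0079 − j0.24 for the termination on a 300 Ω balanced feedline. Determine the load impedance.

Z_L ≈ 263 − j134 Ω

Z_L = Z_0·(1 + Γ)/(1 − Γ) = 300·(0.992 − j0.24)/(1.01 + j0.24)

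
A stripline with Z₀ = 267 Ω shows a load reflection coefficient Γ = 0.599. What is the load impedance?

Z_L = Z_0·(1 + Γ)/(1 − Γ) = 267·(1.6)/(0.401)

Z_L ≈ 1060 Ω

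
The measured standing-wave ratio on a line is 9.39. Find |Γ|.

|Γ| = (S − 1)/(S + 1) = (9.39 − 1)/(9.39 + 1) = 8.39/10.4

|Γ| ≈ 0.808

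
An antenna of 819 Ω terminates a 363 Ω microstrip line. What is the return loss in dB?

RL ≈ 8.27 dB

Γ = (819 − 363)/(819 + 363) = 0.386
RL = −20·log₁₀|Γ| = −20·log₁₀(0.386)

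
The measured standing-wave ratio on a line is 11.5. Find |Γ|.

|Γ| = (S − 1)/(S + 1) = (11.5 − 1)/(11.5 + 1) = 10.5/12.5

|Γ| ≈ 0.84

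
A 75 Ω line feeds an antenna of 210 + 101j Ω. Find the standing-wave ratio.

Γ = (Z_L − Z_0)/(Z_L + Z_0) = (135 + j101)/(285 + j101)
|Γ| = 169/302 = 0.558
VSWR = (1 + |Γ|)/(1 − |Γ|) = 1.56/0.442

VSWR ≈ 3.52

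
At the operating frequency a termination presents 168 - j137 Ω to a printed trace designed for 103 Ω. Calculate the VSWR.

VSWR ≈ 2.99

Γ = (Z_L − Z_0)/(Z_L + Z_0) = (65 − j137)/(271 − j137)
|Γ| = 152/304 = 0.499
VSWR = (1 + |Γ|)/(1 − |Γ|) = 1.5/0.501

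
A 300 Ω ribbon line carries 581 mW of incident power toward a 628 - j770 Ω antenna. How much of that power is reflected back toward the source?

P_reflected ≈ 280 mW

|Γ| = |(328 − j770)/(928 − j770)| = 0.694
|Γ|² = 0.482
P_refl = |Γ|²·P_inc = 280 mW, P_del = (1 − |Γ|²)·P_inc = 301 mW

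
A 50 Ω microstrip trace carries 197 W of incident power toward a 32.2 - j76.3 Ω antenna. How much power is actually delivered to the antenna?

|Γ| = |(-17.8 − j76.3)/(82.2 − j76.3)| = 0.699
|Γ|² = 0.488
P_refl = |Γ|²·P_inc = 96.1 W, P_del = (1 − |Γ|²)·P_inc = 101 W

P_delivered ≈ 101 W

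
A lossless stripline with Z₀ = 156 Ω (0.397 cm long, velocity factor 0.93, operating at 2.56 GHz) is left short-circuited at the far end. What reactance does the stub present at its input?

λ = v/f = 0.93·c / 2.56 GHz = 0.109 m
βl = 2π·l/λ = 2π × 0.0364 = 13.1°
tan(βl) = 0.233
For a short-circuited stub, Z_in = jZ_0·tan(βl)

X_in ≈ 36.3 Ω (inductive)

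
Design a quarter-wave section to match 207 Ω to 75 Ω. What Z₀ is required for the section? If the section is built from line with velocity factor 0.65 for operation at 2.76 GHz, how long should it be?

Z_qwt ≈ 125 Ω; length ≈ 1.77 cm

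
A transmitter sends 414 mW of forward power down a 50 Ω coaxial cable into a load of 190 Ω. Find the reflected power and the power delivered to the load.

Γ = (190 − 50)/(190 + 50) = 0.583
|Γ|² = 0.34
P_refl = |Γ|²·P_inc = 141 mW, P_del = (1 − |Γ|²)·P_inc = 273 mW

P_reflected ≈ 141 mW; P_delivered ≈ 273 mW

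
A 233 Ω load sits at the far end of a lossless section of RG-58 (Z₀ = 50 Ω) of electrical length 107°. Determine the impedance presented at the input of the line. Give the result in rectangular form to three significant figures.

Z_in ≈ 11.7 + j14.5 Ω

tan(βl) = tan(107°) = -3.27
Z_in = Z_0·(Z_L + jZ_0·tanβl)/(Z_0 + jZ_L·tanβl)
     = 50·(233 − j164)/(50 − j762)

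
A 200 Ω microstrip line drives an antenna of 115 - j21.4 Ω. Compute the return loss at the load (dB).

RL ≈ 11.1 dB

Γ = (-85 − j21.4)/(315 − j21.4), |Γ| = 0.278
RL = −20·log₁₀|Γ| = −20·log₁₀(0.278)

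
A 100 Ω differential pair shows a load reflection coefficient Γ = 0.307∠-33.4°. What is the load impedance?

Z_L = Z_0·(1 + Γ)/(1 − Γ) = 100·(1.26 − j0.169)/(0.744 + j0.169)

Z_L ≈ 156 − j58.1 Ω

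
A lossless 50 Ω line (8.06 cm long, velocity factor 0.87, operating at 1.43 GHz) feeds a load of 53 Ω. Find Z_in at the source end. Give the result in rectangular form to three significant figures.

Z_in ≈ 52.2 + j2.04 Ω

λ = v/f = 0.87·c / 1.43 GHz = 0.183 m
βl = 2π·l/λ = 2π × 0.442 = 159°
tan(βl) = tan(159°) = -0.384
Z_in = Z_0·(Z_L + jZ_0·tanβl)/(Z_0 + jZ_L·tanβl)
     = 50·(53 − j19.2)/(50 − j20.4)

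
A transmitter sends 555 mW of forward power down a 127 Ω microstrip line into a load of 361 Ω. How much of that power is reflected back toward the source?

Γ = (361 − 127)/(361 + 127) = 0.48
|Γ|² = 0.23
P_refl = |Γ|²·P_inc = 128 mW, P_del = (1 − |Γ|²)·P_inc = 427 mW

P_reflected ≈ 128 mW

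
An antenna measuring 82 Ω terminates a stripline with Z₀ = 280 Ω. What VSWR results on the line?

VSWR ≈ 3.41

For a purely resistive load, VSWR = R_L/Z_0 or Z_0/R_L (whichever > 1) = 280/82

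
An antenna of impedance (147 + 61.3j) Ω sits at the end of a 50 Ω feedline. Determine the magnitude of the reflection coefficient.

Γ = (Z_L − Z_0)/(Z_L + Z_0) = (97 + j61.3)/(197 + j61.3)
|Γ| = 115/206

|Γ| ≈ 0.556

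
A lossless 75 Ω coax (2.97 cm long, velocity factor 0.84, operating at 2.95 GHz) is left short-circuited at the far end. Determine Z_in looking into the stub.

Z_in ≈ −j106 Ω

λ = v/f = 0.84·c / 2.95 GHz = 0.0854 m
βl = 2π·l/λ = 2π × 0.348 = 125°
tan(βl) = -1.42
For a short-circuited stub, Z_in = jZ_0·tan(βl)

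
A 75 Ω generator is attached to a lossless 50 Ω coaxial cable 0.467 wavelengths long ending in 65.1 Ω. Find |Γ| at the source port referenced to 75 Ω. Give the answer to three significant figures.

βl = 2π × 0.467 = 168°
tan(βl) = -0.21
Z_in = Z_0·(Z_L + jZ_0·tanβl)/(Z_0 + jZ_L·tanβl) = 63.2 + j6.8 Ω
Γ_s = (Z_in − Z_s)/(Z_in + Z_s) = (-11.8 + j6.8)/(138 + j6.8), |Γ_s| = 0.0982

|Γ| ≈ 0.0982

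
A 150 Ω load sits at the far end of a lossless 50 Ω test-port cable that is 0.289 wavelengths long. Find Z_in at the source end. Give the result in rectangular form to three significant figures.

Z_in ≈ 17.6 + j11 Ω

βl = 2π × 0.289 = 104°
tan(βl) = tan(104°) = -4
Z_in = Z_0·(Z_L + jZ_0·tanβl)/(Z_0 + jZ_L·tanβl)
     = 50·(150 − j200)/(50 − j600)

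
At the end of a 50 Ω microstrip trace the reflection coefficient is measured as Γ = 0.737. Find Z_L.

Z_L ≈ 330 Ω

Z_L = Z_0·(1 + Γ)/(1 − Γ) = 50·(1.74)/(0.263)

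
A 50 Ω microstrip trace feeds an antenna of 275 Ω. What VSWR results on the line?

Γ = (275 − 50)/(275 + 50) = 0.692
VSWR = (1 + 0.692)/(1 − 0.692)

VSWR ≈ 5.5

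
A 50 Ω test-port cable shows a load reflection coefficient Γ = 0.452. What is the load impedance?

Z_L = Z_0·(1 + Γ)/(1 − Γ) = 50·(1.45)/(0.548)

Z_L ≈ 132 Ω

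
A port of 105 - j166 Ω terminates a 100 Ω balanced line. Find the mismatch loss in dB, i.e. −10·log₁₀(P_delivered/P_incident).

Γ = (5 − j166)/(205 − j166), |Γ| = 0.63
|Γ|² = 0.396, so P_del/P_inc = 1 − |Γ|² = 0.604
ML = −10·log₁₀(1 − |Γ|²)

mismatch loss ≈ 2.19 dB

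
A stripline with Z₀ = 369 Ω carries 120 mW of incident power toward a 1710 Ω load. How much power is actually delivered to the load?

P_delivered ≈ 70.1 mW

Γ = (1710 − 369)/(1710 + 369) = 0.645
|Γ|² = 0.416
P_refl = |Γ|²·P_inc = 49.9 mW, P_del = (1 − |Γ|²)·P_inc = 70.1 mW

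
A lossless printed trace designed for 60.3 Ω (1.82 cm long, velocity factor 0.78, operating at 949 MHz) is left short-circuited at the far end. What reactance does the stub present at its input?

X_in ≈ 30.2 Ω (inductive)

λ = v/f = 0.78·c / 949 MHz = 0.247 m
βl = 2π·l/λ = 2π × 0.0738 = 26.6°
tan(βl) = 0.5
For a short-circuited stub, Z_in = jZ_0·tan(βl)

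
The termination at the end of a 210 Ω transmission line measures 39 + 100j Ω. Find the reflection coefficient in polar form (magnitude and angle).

Γ ≈ 0.738 ∠ 128°

Γ = (Z_L − Z_0)/(Z_L + Z_0) = (-171 + j100)/(249 + j100)
|Γ| = 198/268 = 0.738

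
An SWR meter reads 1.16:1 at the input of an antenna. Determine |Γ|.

|Γ| = (S − 1)/(S + 1) = (1.16 − 1)/(1.16 + 1) = 0.16/2.16

|Γ| ≈ 0.0741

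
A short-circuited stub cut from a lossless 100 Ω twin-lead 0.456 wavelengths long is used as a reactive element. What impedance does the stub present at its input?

Z_in ≈ −j28.4 Ω

βl = 2π × 0.456 = 164°
tan(βl) = -0.284
For a short-circuited stub, Z_in = jZ_0·tan(βl)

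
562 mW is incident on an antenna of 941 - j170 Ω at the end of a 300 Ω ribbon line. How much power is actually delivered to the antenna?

|Γ| = |(641 − j170)/(1241 − j170)| = 0.529
|Γ|² = 0.28
P_refl = |Γ|²·P_inc = 158 mW, P_del = (1 − |Γ|²)·P_inc = 404 mW

P_delivered ≈ 404 mW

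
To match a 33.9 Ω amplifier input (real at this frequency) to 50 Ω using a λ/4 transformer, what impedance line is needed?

Z_qwt ≈ 41.2 Ω

Z_qwt = √(Z_0·R_L) = √(50 × 33.9) = √1695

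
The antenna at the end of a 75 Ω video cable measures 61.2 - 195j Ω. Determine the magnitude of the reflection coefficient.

|Γ| ≈ 0.822

Γ = (Z_L − Z_0)/(Z_L + Z_0) = (-13.8 − j195)/(136.2 − j195)
|Γ| = 195/238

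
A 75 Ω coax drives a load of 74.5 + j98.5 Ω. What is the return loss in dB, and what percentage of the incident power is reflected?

RL ≈ 5.19 dB; 30.3% of incident power reflected

Γ = (-0.5 + j98.5)/(149.5 + j98.5), |Γ| = 0.55
RL = −20·log₁₀(0.55) = 5.19 dB
P_refl/P_inc = |Γ|² = 0.303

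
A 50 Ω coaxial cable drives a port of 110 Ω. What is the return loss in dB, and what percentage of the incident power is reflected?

RL ≈ 8.52 dB; 14.1% of incident power reflected

Γ = (110 − 50)/(110 + 50) = 0.375
RL = −20·log₁₀(0.375) = 8.52 dB
P_refl/P_inc = |Γ|² = 0.141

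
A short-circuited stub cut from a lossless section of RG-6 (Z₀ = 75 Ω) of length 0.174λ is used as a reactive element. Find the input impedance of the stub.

βl = 2π × 0.174 = 62.6°
tan(βl) = 1.93
For a short-circuited stub, Z_in = jZ_0·tan(βl)

Z_in ≈ +j145 Ω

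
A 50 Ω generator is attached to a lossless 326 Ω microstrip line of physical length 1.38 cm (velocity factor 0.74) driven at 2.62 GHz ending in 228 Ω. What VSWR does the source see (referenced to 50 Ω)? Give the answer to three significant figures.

VSWR ≈ 8.05

λ = v/f = 0.74·c / 2.62 GHz = 0.0847 m
βl = 2π·l/λ = 2π × 0.163 = 58.6°
tan(βl) = 1.64
Z_in = Z_0·(Z_L + jZ_0·tanβl)/(Z_0 + jZ_L·tanβl) = 363 + j118 Ω
Γ_s = (Z_in − Z_s)/(Z_in + Z_s) = (313 + j118)/(413 + j118), |Γ_s| = 0.779
VSWR = (1 + |Γ_s|)/(1 − |Γ_s|)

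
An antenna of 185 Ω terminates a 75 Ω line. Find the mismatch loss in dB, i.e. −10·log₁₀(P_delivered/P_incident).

mismatch loss ≈ 0.857 dB

Γ = (185 − 75)/(185 + 75) = 0.423
|Γ|² = 0.179, so P_del/P_inc = 1 − |Γ|² = 0.821
ML = −10·log₁₀(1 − |Γ|²)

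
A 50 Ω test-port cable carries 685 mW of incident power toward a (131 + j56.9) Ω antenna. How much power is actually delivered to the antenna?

P_delivered ≈ 499 mW

|Γ| = |(81 + j56.9)/(181 + j56.9)| = 0.522
|Γ|² = 0.272
P_refl = |Γ|²·P_inc = 186 mW, P_del = (1 − |Γ|²)·P_inc = 499 mW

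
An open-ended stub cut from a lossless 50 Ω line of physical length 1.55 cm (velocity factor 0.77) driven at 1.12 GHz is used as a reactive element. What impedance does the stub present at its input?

Z_in ≈ −j97.9 Ω

λ = v/f = 0.77·c / 1.12 GHz = 0.206 m
βl = 2π·l/λ = 2π × 0.0752 = 27.1°
tan(βl) = 0.511
For an open-ended stub, Z_in = −jZ_0·cot(βl) = −jZ_0/tan(βl)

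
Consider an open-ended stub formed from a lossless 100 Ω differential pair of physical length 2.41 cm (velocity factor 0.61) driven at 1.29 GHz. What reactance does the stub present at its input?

X_in ≈ -55.1 Ω (capacitive)

λ = v/f = 0.61·c / 1.29 GHz = 0.142 m
βl = 2π·l/λ = 2π × 0.17 = 61.2°
tan(βl) = 1.82
For an open-ended stub, Z_in = −jZ_0·cot(βl) = −jZ_0/tan(βl)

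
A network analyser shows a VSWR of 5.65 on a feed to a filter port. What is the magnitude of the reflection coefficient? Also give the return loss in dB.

|Γ| = (S − 1)/(S + 1) = (5.65 − 1)/(5.65 + 1) = 4.65/6.65
RL = −20·log₁₀|Γ| = −20·log₁₀(0.699)

|Γ| ≈ 0.699; return loss ≈ 3.11 dB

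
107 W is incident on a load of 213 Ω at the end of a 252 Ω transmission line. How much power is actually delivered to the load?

Γ = (213 − 252)/(213 + 252) = -0.0839
|Γ|² = 0.00703
P_refl = |Γ|²·P_inc = 0.753 W, P_del = (1 − |Γ|²)·P_inc = 106 W

P_delivered ≈ 106 W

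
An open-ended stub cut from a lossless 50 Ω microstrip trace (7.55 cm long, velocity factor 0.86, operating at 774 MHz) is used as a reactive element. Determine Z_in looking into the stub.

λ = v/f = 0.86·c / 774 MHz = 0.333 m
βl = 2π·l/λ = 2π × 0.227 = 81.5°
tan(βl) = 6.72
For an open-ended stub, Z_in = −jZ_0·cot(βl) = −jZ_0/tan(βl)

Z_in ≈ −j7.44 Ω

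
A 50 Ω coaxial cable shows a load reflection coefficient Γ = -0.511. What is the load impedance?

Z_L ≈ 16.2 Ω

Z_L = Z_0·(1 + Γ)/(1 − Γ) = 50·(0.489)/(1.51)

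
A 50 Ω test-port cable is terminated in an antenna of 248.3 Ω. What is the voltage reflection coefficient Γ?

Γ = 0.665

Γ = (Z_L − Z_0)/(Z_L + Z_0) = (248.3 − 50)/(248.3 + 50) = 198.3/298.3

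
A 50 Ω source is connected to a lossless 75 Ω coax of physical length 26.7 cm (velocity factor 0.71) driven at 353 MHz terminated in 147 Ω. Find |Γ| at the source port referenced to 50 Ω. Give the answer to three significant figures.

λ = v/f = 0.71·c / 353 MHz = 0.603 m
βl = 2π·l/λ = 2π × 0.442 = 159°
tan(βl) = -0.378
Z_in = Z_0·(Z_L + jZ_0·tanβl)/(Z_0 + jZ_L·tanβl) = 108 + j52 Ω
Γ_s = (Z_in − Z_s)/(Z_in + Z_s) = (58.5 + j52)/(158 + j52), |Γ_s| = 0.469

|Γ| ≈ 0.469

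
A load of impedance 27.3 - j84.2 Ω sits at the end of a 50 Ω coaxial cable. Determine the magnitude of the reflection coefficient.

|Γ| ≈ 0.763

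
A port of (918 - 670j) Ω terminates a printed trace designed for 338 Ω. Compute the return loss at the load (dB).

Γ = (580 − j670)/(1256 − j670), |Γ| = 0.623
RL = −20·log₁₀|Γ| = −20·log₁₀(0.623)

RL ≈ 4.12 dB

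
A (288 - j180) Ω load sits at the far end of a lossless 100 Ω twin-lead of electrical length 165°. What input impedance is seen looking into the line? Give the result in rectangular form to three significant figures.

tan(βl) = tan(165°) = -0.268
Z_in = Z_0·(Z_L + jZ_0·tanβl)/(Z_0 + jZ_L·tanβl)
     = 100·(288 − j207)/(51.8 − j77.2)

Z_in ≈ 357 + j133 Ω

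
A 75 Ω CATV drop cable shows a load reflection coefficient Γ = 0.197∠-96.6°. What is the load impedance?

Z_L ≈ 66.5 − j27.1 Ω

Z_L = Z_0·(1 + Γ)/(1 − Γ) = 75·(0.977 − j0.196)/(1.02 + j0.196)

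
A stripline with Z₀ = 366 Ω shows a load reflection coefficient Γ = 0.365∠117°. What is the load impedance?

Z_L = Z_0·(1 + Γ)/(1 − Γ) = 366·(0.834 + j0.325)/(1.17 − j0.325)

Z_L ≈ 217 + j163 Ω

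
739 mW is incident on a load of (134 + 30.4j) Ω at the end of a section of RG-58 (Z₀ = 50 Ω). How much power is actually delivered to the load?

|Γ| = |(84 + j30.4)/(184 + j30.4)| = 0.479
|Γ|² = 0.229
P_refl = |Γ|²·P_inc = 170 mW, P_del = (1 − |Γ|²)·P_inc = 569 mW

P_delivered ≈ 569 mW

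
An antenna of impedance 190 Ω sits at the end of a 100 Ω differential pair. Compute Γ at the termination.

Γ = 0.31

Γ = (Z_L − Z_0)/(Z_L + Z_0) = (190 − 100)/(190 + 100) = 90/290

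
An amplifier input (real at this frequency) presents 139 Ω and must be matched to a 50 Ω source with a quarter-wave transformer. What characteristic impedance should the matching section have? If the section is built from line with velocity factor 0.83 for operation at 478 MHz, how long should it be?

Z_qwt ≈ 83.4 Ω; length ≈ 13 cm

Z_qwt = √(Z_0·R_L) = √(50 × 139) = √6950
λ = 0.83·c/f = 0.521 m, so l = λ/4 = 0.13 m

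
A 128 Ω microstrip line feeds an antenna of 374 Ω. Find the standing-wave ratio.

VSWR ≈ 2.92

For a purely resistive load, VSWR = R_L/Z_0 or Z_0/R_L (whichever > 1) = 374/128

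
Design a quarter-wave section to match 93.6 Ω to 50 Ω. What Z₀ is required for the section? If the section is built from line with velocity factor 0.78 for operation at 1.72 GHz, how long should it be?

Z_qwt = √(Z_0·R_L) = √(50 × 93.6) = √4680
λ = 0.78·c/f = 0.136 m, so l = λ/4 = 0.034 m

Z_qwt ≈ 68.4 Ω; length ≈ 3.4 cm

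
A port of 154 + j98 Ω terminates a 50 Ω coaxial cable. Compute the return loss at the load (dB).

Γ = (104 + j98)/(204 + j98), |Γ| = 0.631
RL = −20·log₁₀|Γ| = −20·log₁₀(0.631)

RL ≈ 3.99 dB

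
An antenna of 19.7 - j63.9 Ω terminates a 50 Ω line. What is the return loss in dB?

RL ≈ 2.52 dB

Γ = (-30.3 − j63.9)/(69.7 − j63.9), |Γ| = 0.748
RL = −20·log₁₀|Γ| = −20·log₁₀(0.748)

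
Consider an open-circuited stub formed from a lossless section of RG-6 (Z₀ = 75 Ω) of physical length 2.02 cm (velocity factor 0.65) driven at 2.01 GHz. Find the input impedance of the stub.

λ = v/f = 0.65·c / 2.01 GHz = 0.097 m
βl = 2π·l/λ = 2π × 0.208 = 75°
tan(βl) = 3.72
For an open-circuited stub, Z_in = −jZ_0·cot(βl) = −jZ_0/tan(βl)

Z_in ≈ −j20.2 Ω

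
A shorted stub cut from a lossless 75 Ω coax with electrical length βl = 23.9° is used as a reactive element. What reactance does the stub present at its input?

X_in ≈ 33.2 Ω (inductive)

tan(βl) = 0.443
For a shorted stub, Z_in = jZ_0·tan(βl)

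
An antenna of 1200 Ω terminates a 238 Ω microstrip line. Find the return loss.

RL ≈ 3.49 dB

Γ = (1200 − 238)/(1200 + 238) = 0.669
RL = −20·log₁₀|Γ| = −20·log₁₀(0.669)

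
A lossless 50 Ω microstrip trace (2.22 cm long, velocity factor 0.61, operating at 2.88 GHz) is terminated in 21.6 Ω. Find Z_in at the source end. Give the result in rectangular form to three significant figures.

λ = v/f = 0.61·c / 2.88 GHz = 0.0635 m
βl = 2π·l/λ = 2π × 0.349 = 126°
tan(βl) = tan(126°) = -1.39
Z_in = Z_0·(Z_L + jZ_0·tanβl)/(Z_0 + jZ_L·tanβl)
     = 50·(21.6 − j69.4)/(50 − j30)

Z_in ≈ 46.5 − j41.5 Ω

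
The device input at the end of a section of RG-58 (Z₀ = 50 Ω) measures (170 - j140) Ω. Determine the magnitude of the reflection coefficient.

Γ = (Z_L − Z_0)/(Z_L + Z_0) = (120 − j140)/(220 − j140)
|Γ| = 184/261

|Γ| ≈ 0.707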